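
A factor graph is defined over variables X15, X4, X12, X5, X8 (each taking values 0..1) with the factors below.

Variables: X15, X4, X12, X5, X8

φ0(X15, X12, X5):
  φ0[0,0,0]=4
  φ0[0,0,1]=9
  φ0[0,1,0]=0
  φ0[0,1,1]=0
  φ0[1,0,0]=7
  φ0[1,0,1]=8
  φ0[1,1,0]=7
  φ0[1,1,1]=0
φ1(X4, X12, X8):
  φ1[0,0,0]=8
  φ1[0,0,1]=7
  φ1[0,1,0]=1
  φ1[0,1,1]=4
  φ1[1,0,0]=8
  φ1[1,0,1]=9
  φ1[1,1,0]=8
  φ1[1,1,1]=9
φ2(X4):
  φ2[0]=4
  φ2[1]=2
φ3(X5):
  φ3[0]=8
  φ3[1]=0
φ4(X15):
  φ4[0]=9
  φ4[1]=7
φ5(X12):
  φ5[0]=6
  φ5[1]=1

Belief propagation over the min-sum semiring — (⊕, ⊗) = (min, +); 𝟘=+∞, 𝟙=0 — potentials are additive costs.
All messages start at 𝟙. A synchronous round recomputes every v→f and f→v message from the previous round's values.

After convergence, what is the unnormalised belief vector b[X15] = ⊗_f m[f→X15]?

b[X15] = [15, 13]

init: all messages = 𝟙 over 2 values
r1 m[φ0→X15] = [0, 0]
r1 m[φ0→X12] = [4, 0]
r1 m[φ0→X5] = [0, 0]
r1 m[φ1→X4] = [1, 8]
r1 m[φ1→X12] = [7, 1]
r1 m[φ1→X8] = [1, 4]
r1 m[φ2→X4] = [4, 2]
r1 m[φ3→X5] = [8, 0]
r1 m[φ4→X15] = [9, 7]
r1 m[φ5→X12] = [6, 1]
r1 m[X15→φ0] = [0, 0]
r1 m[X15→φ4] = [0, 0]
r1 m[X4→φ1] = [0, 0]
r1 m[X4→φ2] = [0, 0]
r1 m[X12→φ0] = [0, 0]
r1 m[X12→φ1] = [0, 0]
r1 m[X12→φ5] = [0, 0]
r1 m[X5→φ0] = [0, 0]
r1 m[X5→φ3] = [0, 0]
r1 m[X8→φ1] = [0, 0]
r2 m[φ0→X15] = [0, 0]
r2 m[φ0→X12] = [4, 0]
r2 m[φ0→X5] = [0, 0]
r2 m[φ1→X4] = [1, 8]
r2 m[φ1→X12] = [7, 1]
r2 m[φ1→X8] = [1, 4]
r2 m[φ2→X4] = [4, 2]
r2 m[φ3→X5] = [8, 0]
r2 m[φ4→X15] = [9, 7]
r2 m[φ5→X12] = [6, 1]
r2 m[X15→φ0] = [9, 7]
r2 m[X15→φ4] = [0, 0]
r2 m[X4→φ1] = [4, 2]
r2 m[X4→φ2] = [1, 8]
r2 m[X12→φ0] = [13, 2]
r2 m[X12→φ1] = [10, 1]
r2 m[X12→φ5] = [11, 1]
r2 m[X5→φ0] = [8, 0]
r2 m[X5→φ3] = [0, 0]
r2 m[X8→φ1] = [0, 0]
r3 m[φ0→X15] = [2, 2]
r3 m[φ0→X12] = [15, 7]
r3 m[φ0→X5] = [11, 9]
r3 m[φ1→X4] = [2, 9]
r3 m[φ1→X12] = [10, 5]
r3 m[φ1→X8] = [6, 9]
r3 m[φ2→X4] = [4, 2]
r3 m[φ3→X5] = [8, 0]
r3 m[φ4→X15] = [9, 7]
r3 m[φ5→X12] = [6, 1]
r3 m[X15→φ0] = [9, 7]
r3 m[X15→φ4] = [0, 0]
r3 m[X4→φ1] = [4, 2]
r3 m[X4→φ2] = [1, 8]
r3 m[X12→φ0] = [13, 2]
r3 m[X12→φ1] = [10, 1]
r3 m[X12→φ5] = [11, 1]
r3 m[X5→φ0] = [8, 0]
r3 m[X5→φ3] = [0, 0]
r3 m[X8→φ1] = [0, 0]
r4 m[φ0→X15] = [2, 2]
r4 m[φ0→X12] = [15, 7]
r4 m[φ0→X5] = [11, 9]
r4 m[φ1→X4] = [2, 9]
r4 m[φ1→X12] = [10, 5]
r4 m[φ1→X8] = [6, 9]
r4 m[φ2→X4] = [4, 2]
r4 m[φ3→X5] = [8, 0]
r4 m[φ4→X15] = [9, 7]
r4 m[φ5→X12] = [6, 1]
r4 m[X15→φ0] = [9, 7]
r4 m[X15→φ4] = [2, 2]
r4 m[X4→φ1] = [4, 2]
r4 m[X4→φ2] = [2, 9]
r4 m[X12→φ0] = [16, 6]
r4 m[X12→φ1] = [21, 8]
r4 m[X12→φ5] = [25, 12]
r4 m[X5→φ0] = [8, 0]
r4 m[X5→φ3] = [11, 9]
r4 m[X8→φ1] = [0, 0]
r5 m[φ0→X15] = [6, 6]
r5 m[φ0→X12] = [15, 7]
r5 m[φ0→X5] = [15, 13]
r5 m[φ1→X4] = [9, 16]
r5 m[φ1→X12] = [10, 5]
r5 m[φ1→X8] = [13, 16]
r5 m[φ2→X4] = [4, 2]
r5 m[φ3→X5] = [8, 0]
r5 m[φ4→X15] = [9, 7]
r5 m[φ5→X12] = [6, 1]
r5 m[X15→φ0] = [9, 7]
r5 m[X15→φ4] = [2, 2]
r5 m[X4→φ1] = [4, 2]
r5 m[X4→φ2] = [2, 9]
r5 m[X12→φ0] = [16, 6]
r5 m[X12→φ1] = [21, 8]
r5 m[X12→φ5] = [25, 12]
r5 m[X5→φ0] = [8, 0]
r5 m[X5→φ3] = [11, 9]
r5 m[X8→φ1] = [0, 0]
r6 m[φ0→X15] = [6, 6]
r6 m[φ0→X12] = [15, 7]
r6 m[φ0→X5] = [15, 13]
r6 m[φ1→X4] = [9, 16]
r6 m[φ1→X12] = [10, 5]
r6 m[φ1→X8] = [13, 16]
r6 m[φ2→X4] = [4, 2]
r6 m[φ3→X5] = [8, 0]
r6 m[φ4→X15] = [9, 7]
r6 m[φ5→X12] = [6, 1]
r6 m[X15→φ0] = [9, 7]
r6 m[X15→φ4] = [6, 6]
r6 m[X4→φ1] = [4, 2]
r6 m[X4→φ2] = [9, 16]
r6 m[X12→φ0] = [16, 6]
r6 m[X12→φ1] = [21, 8]
r6 m[X12→φ5] = [25, 12]
r6 m[X5→φ0] = [8, 0]
r6 m[X5→φ3] = [15, 13]
r6 m[X8→φ1] = [0, 0]
r7 m[φ0→X15] = [6, 6]
r7 m[φ0→X12] = [15, 7]
r7 m[φ0→X5] = [15, 13]
r7 m[φ1→X4] = [9, 16]
r7 m[φ1→X12] = [10, 5]
r7 m[φ1→X8] = [13, 16]
r7 m[φ2→X4] = [4, 2]
r7 m[φ3→X5] = [8, 0]
r7 m[φ4→X15] = [9, 7]
r7 m[φ5→X12] = [6, 1]
r7 m[X15→φ0] = [9, 7]
r7 m[X15→φ4] = [6, 6]
r7 m[X4→φ1] = [4, 2]
r7 m[X4→φ2] = [9, 16]
r7 m[X12→φ0] = [16, 6]
r7 m[X12→φ1] = [21, 8]
r7 m[X12→φ5] = [25, 12]
r7 m[X5→φ0] = [8, 0]
r7 m[X5→φ3] = [15, 13]
r7 m[X8→φ1] = [0, 0]
fixed point reached at round 7
b[X15] = ⊗ incoming = [15, 13]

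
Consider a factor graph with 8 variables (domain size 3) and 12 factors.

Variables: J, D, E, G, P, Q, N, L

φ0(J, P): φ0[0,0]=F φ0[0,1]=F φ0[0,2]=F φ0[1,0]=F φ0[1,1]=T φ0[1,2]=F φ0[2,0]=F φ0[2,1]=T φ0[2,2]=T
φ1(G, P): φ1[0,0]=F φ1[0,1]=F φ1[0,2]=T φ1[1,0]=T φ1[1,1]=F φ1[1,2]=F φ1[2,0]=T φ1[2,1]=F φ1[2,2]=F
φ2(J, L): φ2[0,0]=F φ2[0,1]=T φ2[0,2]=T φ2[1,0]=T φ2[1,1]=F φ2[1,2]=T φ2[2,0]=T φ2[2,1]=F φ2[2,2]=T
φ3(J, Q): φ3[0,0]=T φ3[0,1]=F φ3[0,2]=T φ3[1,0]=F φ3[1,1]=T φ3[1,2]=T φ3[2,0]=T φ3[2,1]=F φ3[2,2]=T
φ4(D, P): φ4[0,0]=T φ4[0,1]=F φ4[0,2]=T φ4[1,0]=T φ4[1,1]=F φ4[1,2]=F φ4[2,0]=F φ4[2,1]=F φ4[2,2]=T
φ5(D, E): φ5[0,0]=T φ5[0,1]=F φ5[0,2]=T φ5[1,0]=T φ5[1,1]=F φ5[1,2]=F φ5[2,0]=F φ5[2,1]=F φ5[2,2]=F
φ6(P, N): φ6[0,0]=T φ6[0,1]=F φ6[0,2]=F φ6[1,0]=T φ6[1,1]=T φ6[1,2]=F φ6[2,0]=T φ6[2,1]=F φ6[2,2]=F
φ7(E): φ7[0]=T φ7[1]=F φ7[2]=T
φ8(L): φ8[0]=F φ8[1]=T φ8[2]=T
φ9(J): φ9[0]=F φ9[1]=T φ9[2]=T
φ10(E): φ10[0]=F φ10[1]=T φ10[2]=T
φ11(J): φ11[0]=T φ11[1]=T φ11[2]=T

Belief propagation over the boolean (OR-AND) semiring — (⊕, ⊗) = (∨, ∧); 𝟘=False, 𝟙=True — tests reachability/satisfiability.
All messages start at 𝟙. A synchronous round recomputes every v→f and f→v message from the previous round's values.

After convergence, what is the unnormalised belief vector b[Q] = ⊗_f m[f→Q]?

b[Q] = [T, F, T]

init: all messages = 𝟙 over 3 values
r1 m[φ0→J] = [F, T, T]
r1 m[φ0→P] = [F, T, T]
r1 m[φ1→G] = [T, T, T]
r1 m[φ1→P] = [T, F, T]
r1 m[φ2→J] = [T, T, T]
r1 m[φ2→L] = [T, T, T]
r1 m[φ3→J] = [T, T, T]
r1 m[φ3→Q] = [T, T, T]
r1 m[φ4→D] = [T, T, T]
r1 m[φ4→P] = [T, F, T]
r1 m[φ5→D] = [T, T, F]
r1 m[φ5→E] = [T, F, T]
r1 m[φ6→P] = [T, T, T]
r1 m[φ6→N] = [T, T, F]
r1 m[φ7→E] = [T, F, T]
r1 m[φ8→L] = [F, T, T]
r1 m[φ9→J] = [F, T, T]
r1 m[φ10→E] = [F, T, T]
r1 m[φ11→J] = [T, T, T]
r1 m[J→φ0] = [T, T, T]
r1 m[J→φ2] = [T, T, T]
r1 m[J→φ3] = [T, T, T]
r1 m[J→φ9] = [T, T, T]
r1 m[J→φ11] = [T, T, T]
r1 m[D→φ4] = [T, T, T]
r1 m[D→φ5] = [T, T, T]
r1 m[E→φ5] = [T, T, T]
r1 m[E→φ7] = [T, T, T]
r1 m[E→φ10] = [T, T, T]
r1 m[G→φ1] = [T, T, T]
r1 m[P→φ0] = [T, T, T]
r1 m[P→φ1] = [T, T, T]
r1 m[P→φ4] = [T, T, T]
r1 m[P→φ6] = [T, T, T]
r1 m[Q→φ3] = [T, T, T]
r1 m[N→φ6] = [T, T, T]
r1 m[L→φ2] = [T, T, T]
r1 m[L→φ8] = [T, T, T]
r2 m[φ0→J] = [F, T, T]
r2 m[φ0→P] = [F, T, T]
r2 m[φ1→G] = [T, T, T]
r2 m[φ1→P] = [T, F, T]
r2 m[φ2→J] = [T, T, T]
r2 m[φ2→L] = [T, T, T]
r2 m[φ3→J] = [T, T, T]
r2 m[φ3→Q] = [T, T, T]
r2 m[φ4→D] = [T, T, T]
r2 m[φ4→P] = [T, F, T]
r2 m[φ5→D] = [T, T, F]
r2 m[φ5→E] = [T, F, T]
r2 m[φ6→P] = [T, T, T]
r2 m[φ6→N] = [T, T, F]
r2 m[φ7→E] = [T, F, T]
r2 m[φ8→L] = [F, T, T]
r2 m[φ9→J] = [F, T, T]
r2 m[φ10→E] = [F, T, T]
r2 m[φ11→J] = [T, T, T]
r2 m[J→φ0] = [F, T, T]
r2 m[J→φ2] = [F, T, T]
r2 m[J→φ3] = [F, T, T]
r2 m[J→φ9] = [F, T, T]
r2 m[J→φ11] = [F, T, T]
r2 m[D→φ4] = [T, T, F]
r2 m[D→φ5] = [T, T, T]
r2 m[E→φ5] = [F, F, T]
r2 m[E→φ7] = [F, F, T]
r2 m[E→φ10] = [T, F, T]
r2 m[G→φ1] = [T, T, T]
r2 m[P→φ0] = [T, F, T]
r2 m[P→φ1] = [F, F, T]
r2 m[P→φ4] = [F, F, T]
r2 m[P→φ6] = [F, F, T]
r2 m[Q→φ3] = [T, T, T]
r2 m[N→φ6] = [T, T, T]
r2 m[L→φ2] = [F, T, T]
r2 m[L→φ8] = [T, T, T]
r3 m[φ0→J] = [F, F, T]
r3 m[φ0→P] = [F, T, T]
r3 m[φ1→G] = [T, F, F]
r3 m[φ1→P] = [T, F, T]
r3 m[φ2→J] = [T, T, T]
r3 m[φ2→L] = [T, F, T]
r3 m[φ3→J] = [T, T, T]
r3 m[φ3→Q] = [T, T, T]
r3 m[φ4→D] = [T, F, T]
r3 m[φ4→P] = [T, F, T]
r3 m[φ5→D] = [T, F, F]
r3 m[φ5→E] = [T, F, T]
r3 m[φ6→P] = [T, T, T]
r3 m[φ6→N] = [T, F, F]
r3 m[φ7→E] = [T, F, T]
r3 m[φ8→L] = [F, T, T]
r3 m[φ9→J] = [F, T, T]
r3 m[φ10→E] = [F, T, T]
r3 m[φ11→J] = [T, T, T]
r3 m[J→φ0] = [F, T, T]
r3 m[J→φ2] = [F, T, T]
r3 m[J→φ3] = [F, T, T]
r3 m[J→φ9] = [F, T, T]
r3 m[J→φ11] = [F, T, T]
r3 m[D→φ4] = [T, T, F]
r3 m[D→φ5] = [T, T, T]
r3 m[E→φ5] = [F, F, T]
r3 m[E→φ7] = [F, F, T]
r3 m[E→φ10] = [T, F, T]
r3 m[G→φ1] = [T, T, T]
r3 m[P→φ0] = [T, F, T]
r3 m[P→φ1] = [F, F, T]
r3 m[P→φ4] = [F, F, T]
r3 m[P→φ6] = [F, F, T]
r3 m[Q→φ3] = [T, T, T]
r3 m[N→φ6] = [T, T, T]
r3 m[L→φ2] = [F, T, T]
r3 m[L→φ8] = [T, T, T]
r4 m[φ0→J] = [F, F, T]
r4 m[φ0→P] = [F, T, T]
r4 m[φ1→G] = [T, F, F]
r4 m[φ1→P] = [T, F, T]
r4 m[φ2→J] = [T, T, T]
r4 m[φ2→L] = [T, F, T]
r4 m[φ3→J] = [T, T, T]
r4 m[φ3→Q] = [T, T, T]
r4 m[φ4→D] = [T, F, T]
r4 m[φ4→P] = [T, F, T]
r4 m[φ5→D] = [T, F, F]
r4 m[φ5→E] = [T, F, T]
r4 m[φ6→P] = [T, T, T]
r4 m[φ6→N] = [T, F, F]
r4 m[φ7→E] = [T, F, T]
r4 m[φ8→L] = [F, T, T]
r4 m[φ9→J] = [F, T, T]
r4 m[φ10→E] = [F, T, T]
r4 m[φ11→J] = [T, T, T]
r4 m[J→φ0] = [F, T, T]
r4 m[J→φ2] = [F, F, T]
r4 m[J→φ3] = [F, F, T]
r4 m[J→φ9] = [F, F, T]
r4 m[J→φ11] = [F, F, T]
r4 m[D→φ4] = [T, F, F]
r4 m[D→φ5] = [T, F, T]
r4 m[E→φ5] = [F, F, T]
r4 m[E→φ7] = [F, F, T]
r4 m[E→φ10] = [T, F, T]
r4 m[G→φ1] = [T, T, T]
r4 m[P→φ0] = [T, F, T]
r4 m[P→φ1] = [F, F, T]
r4 m[P→φ4] = [F, F, T]
r4 m[P→φ6] = [F, F, T]
r4 m[Q→φ3] = [T, T, T]
r4 m[N→φ6] = [T, T, T]
r4 m[L→φ2] = [F, T, T]
r4 m[L→φ8] = [T, F, T]
r5 m[φ0→J] = [F, F, T]
r5 m[φ0→P] = [F, T, T]
r5 m[φ1→G] = [T, F, F]
r5 m[φ1→P] = [T, F, T]
r5 m[φ2→J] = [T, T, T]
r5 m[φ2→L] = [T, F, T]
r5 m[φ3→J] = [T, T, T]
r5 m[φ3→Q] = [T, F, T]
r5 m[φ4→D] = [T, F, T]
r5 m[φ4→P] = [T, F, T]
r5 m[φ5→D] = [T, F, F]
r5 m[φ5→E] = [T, F, T]
r5 m[φ6→P] = [T, T, T]
r5 m[φ6→N] = [T, F, F]
r5 m[φ7→E] = [T, F, T]
r5 m[φ8→L] = [F, T, T]
r5 m[φ9→J] = [F, T, T]
r5 m[φ10→E] = [F, T, T]
r5 m[φ11→J] = [T, T, T]
r5 m[J→φ0] = [F, T, T]
r5 m[J→φ2] = [F, F, T]
r5 m[J→φ3] = [F, F, T]
r5 m[J→φ9] = [F, F, T]
r5 m[J→φ11] = [F, F, T]
r5 m[D→φ4] = [T, F, F]
r5 m[D→φ5] = [T, F, T]
r5 m[E→φ5] = [F, F, T]
r5 m[E→φ7] = [F, F, T]
r5 m[E→φ10] = [T, F, T]
r5 m[G→φ1] = [T, T, T]
r5 m[P→φ0] = [T, F, T]
r5 m[P→φ1] = [F, F, T]
r5 m[P→φ4] = [F, F, T]
r5 m[P→φ6] = [F, F, T]
r5 m[Q→φ3] = [T, T, T]
r5 m[N→φ6] = [T, T, T]
r5 m[L→φ2] = [F, T, T]
r5 m[L→φ8] = [T, F, T]
r6 m[φ0→J] = [F, F, T]
r6 m[φ0→P] = [F, T, T]
r6 m[φ1→G] = [T, F, F]
r6 m[φ1→P] = [T, F, T]
r6 m[φ2→J] = [T, T, T]
r6 m[φ2→L] = [T, F, T]
r6 m[φ3→J] = [T, T, T]
r6 m[φ3→Q] = [T, F, T]
r6 m[φ4→D] = [T, F, T]
r6 m[φ4→P] = [T, F, T]
r6 m[φ5→D] = [T, F, F]
r6 m[φ5→E] = [T, F, T]
r6 m[φ6→P] = [T, T, T]
r6 m[φ6→N] = [T, F, F]
r6 m[φ7→E] = [T, F, T]
r6 m[φ8→L] = [F, T, T]
r6 m[φ9→J] = [F, T, T]
r6 m[φ10→E] = [F, T, T]
r6 m[φ11→J] = [T, T, T]
r6 m[J→φ0] = [F, T, T]
r6 m[J→φ2] = [F, F, T]
r6 m[J→φ3] = [F, F, T]
r6 m[J→φ9] = [F, F, T]
r6 m[J→φ11] = [F, F, T]
r6 m[D→φ4] = [T, F, F]
r6 m[D→φ5] = [T, F, T]
r6 m[E→φ5] = [F, F, T]
r6 m[E→φ7] = [F, F, T]
r6 m[E→φ10] = [T, F, T]
r6 m[G→φ1] = [T, T, T]
r6 m[P→φ0] = [T, F, T]
r6 m[P→φ1] = [F, F, T]
r6 m[P→φ4] = [F, F, T]
r6 m[P→φ6] = [F, F, T]
r6 m[Q→φ3] = [T, T, T]
r6 m[N→φ6] = [T, T, T]
r6 m[L→φ2] = [F, T, T]
r6 m[L→φ8] = [T, F, T]
fixed point reached at round 6
b[Q] = ⊗ incoming = [T, F, T]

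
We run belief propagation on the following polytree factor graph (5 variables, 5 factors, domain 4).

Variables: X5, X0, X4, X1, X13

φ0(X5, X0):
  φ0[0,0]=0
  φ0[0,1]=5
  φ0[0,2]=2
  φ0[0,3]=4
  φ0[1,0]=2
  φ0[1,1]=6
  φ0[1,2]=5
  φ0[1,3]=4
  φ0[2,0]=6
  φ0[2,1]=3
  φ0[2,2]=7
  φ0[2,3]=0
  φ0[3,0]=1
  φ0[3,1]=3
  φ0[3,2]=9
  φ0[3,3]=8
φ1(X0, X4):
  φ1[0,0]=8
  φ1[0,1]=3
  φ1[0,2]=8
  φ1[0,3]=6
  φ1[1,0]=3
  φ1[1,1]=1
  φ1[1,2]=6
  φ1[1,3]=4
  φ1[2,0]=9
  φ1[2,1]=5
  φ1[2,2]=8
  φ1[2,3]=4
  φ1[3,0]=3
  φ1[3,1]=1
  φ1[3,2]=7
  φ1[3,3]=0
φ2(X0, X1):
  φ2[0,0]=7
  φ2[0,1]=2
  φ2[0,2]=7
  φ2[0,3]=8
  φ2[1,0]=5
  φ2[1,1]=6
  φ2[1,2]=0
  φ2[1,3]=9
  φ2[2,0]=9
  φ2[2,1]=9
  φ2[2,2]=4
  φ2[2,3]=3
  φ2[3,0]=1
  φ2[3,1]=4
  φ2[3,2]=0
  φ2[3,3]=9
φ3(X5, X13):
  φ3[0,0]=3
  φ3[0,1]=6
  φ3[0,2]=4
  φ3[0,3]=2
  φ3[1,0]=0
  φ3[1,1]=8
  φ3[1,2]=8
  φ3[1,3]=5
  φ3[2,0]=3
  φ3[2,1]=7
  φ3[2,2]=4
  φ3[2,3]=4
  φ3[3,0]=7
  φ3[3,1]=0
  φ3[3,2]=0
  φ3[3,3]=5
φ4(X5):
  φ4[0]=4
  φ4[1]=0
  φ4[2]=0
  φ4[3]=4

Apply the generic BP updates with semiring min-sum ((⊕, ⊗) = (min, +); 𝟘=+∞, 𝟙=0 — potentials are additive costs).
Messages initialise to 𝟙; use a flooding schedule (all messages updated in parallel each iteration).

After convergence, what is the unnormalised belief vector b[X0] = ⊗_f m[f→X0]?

init: all messages = 𝟙 over 4 values
r1 m[φ0→X5] = [0, 2, 0, 1]
r1 m[φ0→X0] = [0, 3, 2, 0]
r1 m[φ1→X0] = [3, 1, 4, 0]
r1 m[φ1→X4] = [3, 1, 6, 0]
r1 m[φ2→X0] = [2, 0, 3, 0]
r1 m[φ2→X1] = [1, 2, 0, 3]
r1 m[φ3→X5] = [2, 0, 3, 0]
r1 m[φ3→X13] = [0, 0, 0, 2]
r1 m[φ4→X5] = [4, 0, 0, 4]
r1 m[X5→φ0] = [0, 0, 0, 0]
r1 m[X5→φ3] = [0, 0, 0, 0]
r1 m[X5→φ4] = [0, 0, 0, 0]
r1 m[X0→φ0] = [0, 0, 0, 0]
r1 m[X0→φ1] = [0, 0, 0, 0]
r1 m[X0→φ2] = [0, 0, 0, 0]
r1 m[X4→φ1] = [0, 0, 0, 0]
r1 m[X1→φ2] = [0, 0, 0, 0]
r1 m[X13→φ3] = [0, 0, 0, 0]
r2 m[φ0→X5] = [0, 2, 0, 1]
r2 m[φ0→X0] = [0, 3, 2, 0]
r2 m[φ1→X0] = [3, 1, 4, 0]
r2 m[φ1→X4] = [3, 1, 6, 0]
r2 m[φ2→X0] = [2, 0, 3, 0]
r2 m[φ2→X1] = [1, 2, 0, 3]
r2 m[φ3→X5] = [2, 0, 3, 0]
r2 m[φ3→X13] = [0, 0, 0, 2]
r2 m[φ4→X5] = [4, 0, 0, 4]
r2 m[X5→φ0] = [6, 0, 3, 4]
r2 m[X5→φ3] = [4, 2, 0, 5]
r2 m[X5→φ4] = [2, 2, 3, 1]
r2 m[X0→φ0] = [5, 1, 7, 0]
r2 m[X0→φ1] = [2, 3, 5, 0]
r2 m[X0→φ2] = [3, 4, 6, 0]
r2 m[X4→φ1] = [0, 0, 0, 0]
r2 m[X1→φ2] = [0, 0, 0, 0]
r2 m[X13→φ3] = [0, 0, 0, 0]
r3 m[φ0→X5] = [4, 4, 0, 4]
r3 m[φ0→X0] = [2, 6, 5, 3]
r3 m[φ1→X0] = [3, 1, 4, 0]
r3 m[φ1→X4] = [3, 1, 7, 0]
r3 m[φ2→X0] = [2, 0, 3, 0]
r3 m[φ2→X1] = [1, 4, 0, 9]
r3 m[φ3→X5] = [2, 0, 3, 0]
r3 m[φ3→X13] = [2, 5, 4, 4]
r3 m[φ4→X5] = [4, 0, 0, 4]
r3 m[X5→φ0] = [6, 0, 3, 4]
r3 m[X5→φ3] = [4, 2, 0, 5]
r3 m[X5→φ4] = [2, 2, 3, 1]
r3 m[X0→φ0] = [5, 1, 7, 0]
r3 m[X0→φ1] = [2, 3, 5, 0]
r3 m[X0→φ2] = [3, 4, 6, 0]
r3 m[X4→φ1] = [0, 0, 0, 0]
r3 m[X1→φ2] = [0, 0, 0, 0]
r3 m[X13→φ3] = [0, 0, 0, 0]
r4 m[φ0→X5] = [4, 4, 0, 4]
r4 m[φ0→X0] = [2, 6, 5, 3]
r4 m[φ1→X0] = [3, 1, 4, 0]
r4 m[φ1→X4] = [3, 1, 7, 0]
r4 m[φ2→X0] = [2, 0, 3, 0]
r4 m[φ2→X1] = [1, 4, 0, 9]
r4 m[φ3→X5] = [2, 0, 3, 0]
r4 m[φ3→X13] = [2, 5, 4, 4]
r4 m[φ4→X5] = [4, 0, 0, 4]
r4 m[X5→φ0] = [6, 0, 3, 4]
r4 m[X5→φ3] = [8, 4, 0, 8]
r4 m[X5→φ4] = [6, 4, 3, 4]
r4 m[X0→φ0] = [5, 1, 7, 0]
r4 m[X0→φ1] = [4, 6, 8, 3]
r4 m[X0→φ2] = [5, 7, 9, 3]
r4 m[X4→φ1] = [0, 0, 0, 0]
r4 m[X1→φ2] = [0, 0, 0, 0]
r4 m[X13→φ3] = [0, 0, 0, 0]
r5 m[φ0→X5] = [4, 4, 0, 4]
r5 m[φ0→X0] = [2, 6, 5, 3]
r5 m[φ1→X0] = [3, 1, 4, 0]
r5 m[φ1→X4] = [6, 4, 10, 3]
r5 m[φ2→X0] = [2, 0, 3, 0]
r5 m[φ2→X1] = [4, 7, 3, 12]
r5 m[φ3→X5] = [2, 0, 3, 0]
r5 m[φ3→X13] = [3, 7, 4, 4]
r5 m[φ4→X5] = [4, 0, 0, 4]
r5 m[X5→φ0] = [6, 0, 3, 4]
r5 m[X5→φ3] = [8, 4, 0, 8]
r5 m[X5→φ4] = [6, 4, 3, 4]
r5 m[X0→φ0] = [5, 1, 7, 0]
r5 m[X0→φ1] = [4, 6, 8, 3]
r5 m[X0→φ2] = [5, 7, 9, 3]
r5 m[X4→φ1] = [0, 0, 0, 0]
r5 m[X1→φ2] = [0, 0, 0, 0]
r5 m[X13→φ3] = [0, 0, 0, 0]
r6 m[φ0→X5] = [4, 4, 0, 4]
r6 m[φ0→X0] = [2, 6, 5, 3]
r6 m[φ1→X0] = [3, 1, 4, 0]
r6 m[φ1→X4] = [6, 4, 10, 3]
r6 m[φ2→X0] = [2, 0, 3, 0]
r6 m[φ2→X1] = [4, 7, 3, 12]
r6 m[φ3→X5] = [2, 0, 3, 0]
r6 m[φ3→X13] = [3, 7, 4, 4]
r6 m[φ4→X5] = [4, 0, 0, 4]
r6 m[X5→φ0] = [6, 0, 3, 4]
r6 m[X5→φ3] = [8, 4, 0, 8]
r6 m[X5→φ4] = [6, 4, 3, 4]
r6 m[X0→φ0] = [5, 1, 7, 0]
r6 m[X0→φ1] = [4, 6, 8, 3]
r6 m[X0→φ2] = [5, 7, 9, 3]
r6 m[X4→φ1] = [0, 0, 0, 0]
r6 m[X1→φ2] = [0, 0, 0, 0]
r6 m[X13→φ3] = [0, 0, 0, 0]
fixed point reached at round 6
b[X0] = ⊗ incoming = [7, 7, 12, 3]

b[X0] = [7, 7, 12, 3]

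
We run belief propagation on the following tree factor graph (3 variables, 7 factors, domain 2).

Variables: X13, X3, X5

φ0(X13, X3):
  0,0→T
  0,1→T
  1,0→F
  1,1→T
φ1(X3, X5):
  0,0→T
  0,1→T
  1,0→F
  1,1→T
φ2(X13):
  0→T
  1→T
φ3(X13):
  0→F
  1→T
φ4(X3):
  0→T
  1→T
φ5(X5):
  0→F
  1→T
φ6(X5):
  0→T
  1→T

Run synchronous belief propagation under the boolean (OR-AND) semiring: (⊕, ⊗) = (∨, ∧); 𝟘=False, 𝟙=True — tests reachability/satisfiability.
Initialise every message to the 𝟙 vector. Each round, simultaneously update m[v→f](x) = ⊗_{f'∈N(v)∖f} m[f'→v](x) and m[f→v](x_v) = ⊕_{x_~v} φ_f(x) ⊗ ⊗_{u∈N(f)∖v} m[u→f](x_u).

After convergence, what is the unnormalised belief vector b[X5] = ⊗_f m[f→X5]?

init: all messages = 𝟙 over 2 values
r1 m[φ0→X13] = [T, T]
r1 m[φ0→X3] = [T, T]
r1 m[φ1→X3] = [T, T]
r1 m[φ1→X5] = [T, T]
r1 m[φ2→X13] = [T, T]
r1 m[φ3→X13] = [F, T]
r1 m[φ4→X3] = [T, T]
r1 m[φ5→X5] = [F, T]
r1 m[φ6→X5] = [T, T]
r1 m[X13→φ0] = [T, T]
r1 m[X13→φ2] = [T, T]
r1 m[X13→φ3] = [T, T]
r1 m[X3→φ0] = [T, T]
r1 m[X3→φ1] = [T, T]
r1 m[X3→φ4] = [T, T]
r1 m[X5→φ1] = [T, T]
r1 m[X5→φ5] = [T, T]
r1 m[X5→φ6] = [T, T]
r2 m[φ0→X13] = [T, T]
r2 m[φ0→X3] = [T, T]
r2 m[φ1→X3] = [T, T]
r2 m[φ1→X5] = [T, T]
r2 m[φ2→X13] = [T, T]
r2 m[φ3→X13] = [F, T]
r2 m[φ4→X3] = [T, T]
r2 m[φ5→X5] = [F, T]
r2 m[φ6→X5] = [T, T]
r2 m[X13→φ0] = [F, T]
r2 m[X13→φ2] = [F, T]
r2 m[X13→φ3] = [T, T]
r2 m[X3→φ0] = [T, T]
r2 m[X3→φ1] = [T, T]
r2 m[X3→φ4] = [T, T]
r2 m[X5→φ1] = [F, T]
r2 m[X5→φ5] = [T, T]
r2 m[X5→φ6] = [F, T]
r3 m[φ0→X13] = [T, T]
r3 m[φ0→X3] = [F, T]
r3 m[φ1→X3] = [T, T]
r3 m[φ1→X5] = [T, T]
r3 m[φ2→X13] = [T, T]
r3 m[φ3→X13] = [F, T]
r3 m[φ4→X3] = [T, T]
r3 m[φ5→X5] = [F, T]
r3 m[φ6→X5] = [T, T]
r3 m[X13→φ0] = [F, T]
r3 m[X13→φ2] = [F, T]
r3 m[X13→φ3] = [T, T]
r3 m[X3→φ0] = [T, T]
r3 m[X3→φ1] = [T, T]
r3 m[X3→φ4] = [T, T]
r3 m[X5→φ1] = [F, T]
r3 m[X5→φ5] = [T, T]
r3 m[X5→φ6] = [F, T]
r4 m[φ0→X13] = [T, T]
r4 m[φ0→X3] = [F, T]
r4 m[φ1→X3] = [T, T]
r4 m[φ1→X5] = [T, T]
r4 m[φ2→X13] = [T, T]
r4 m[φ3→X13] = [F, T]
r4 m[φ4→X3] = [T, T]
r4 m[φ5→X5] = [F, T]
r4 m[φ6→X5] = [T, T]
r4 m[X13→φ0] = [F, T]
r4 m[X13→φ2] = [F, T]
r4 m[X13→φ3] = [T, T]
r4 m[X3→φ0] = [T, T]
r4 m[X3→φ1] = [F, T]
r4 m[X3→φ4] = [F, T]
r4 m[X5→φ1] = [F, T]
r4 m[X5→φ5] = [T, T]
r4 m[X5→φ6] = [F, T]
r5 m[φ0→X13] = [T, T]
r5 m[φ0→X3] = [F, T]
r5 m[φ1→X3] = [T, T]
r5 m[φ1→X5] = [F, T]
r5 m[φ2→X13] = [T, T]
r5 m[φ3→X13] = [F, T]
r5 m[φ4→X3] = [T, T]
r5 m[φ5→X5] = [F, T]
r5 m[φ6→X5] = [T, T]
r5 m[X13→φ0] = [F, T]
r5 m[X13→φ2] = [F, T]
r5 m[X13→φ3] = [T, T]
r5 m[X3→φ0] = [T, T]
r5 m[X3→φ1] = [F, T]
r5 m[X3→φ4] = [F, T]
r5 m[X5→φ1] = [F, T]
r5 m[X5→φ5] = [T, T]
r5 m[X5→φ6] = [F, T]
r6 m[φ0→X13] = [T, T]
r6 m[φ0→X3] = [F, T]
r6 m[φ1→X3] = [T, T]
r6 m[φ1→X5] = [F, T]
r6 m[φ2→X13] = [T, T]
r6 m[φ3→X13] = [F, T]
r6 m[φ4→X3] = [T, T]
r6 m[φ5→X5] = [F, T]
r6 m[φ6→X5] = [T, T]
r6 m[X13→φ0] = [F, T]
r6 m[X13→φ2] = [F, T]
r6 m[X13→φ3] = [T, T]
r6 m[X3→φ0] = [T, T]
r6 m[X3→φ1] = [F, T]
r6 m[X3→φ4] = [F, T]
r6 m[X5→φ1] = [F, T]
r6 m[X5→φ5] = [F, T]
r6 m[X5→φ6] = [F, T]
r7 m[φ0→X13] = [T, T]
r7 m[φ0→X3] = [F, T]
r7 m[φ1→X3] = [T, T]
r7 m[φ1→X5] = [F, T]
r7 m[φ2→X13] = [T, T]
r7 m[φ3→X13] = [F, T]
r7 m[φ4→X3] = [T, T]
r7 m[φ5→X5] = [F, T]
r7 m[φ6→X5] = [T, T]
r7 m[X13→φ0] = [F, T]
r7 m[X13→φ2] = [F, T]
r7 m[X13→φ3] = [T, T]
r7 m[X3→φ0] = [T, T]
r7 m[X3→φ1] = [F, T]
r7 m[X3→φ4] = [F, T]
r7 m[X5→φ1] = [F, T]
r7 m[X5→φ5] = [F, T]
r7 m[X5→φ6] = [F, T]
fixed point reached at round 7
b[X5] = ⊗ incoming = [F, T]

b[X5] = [F, T]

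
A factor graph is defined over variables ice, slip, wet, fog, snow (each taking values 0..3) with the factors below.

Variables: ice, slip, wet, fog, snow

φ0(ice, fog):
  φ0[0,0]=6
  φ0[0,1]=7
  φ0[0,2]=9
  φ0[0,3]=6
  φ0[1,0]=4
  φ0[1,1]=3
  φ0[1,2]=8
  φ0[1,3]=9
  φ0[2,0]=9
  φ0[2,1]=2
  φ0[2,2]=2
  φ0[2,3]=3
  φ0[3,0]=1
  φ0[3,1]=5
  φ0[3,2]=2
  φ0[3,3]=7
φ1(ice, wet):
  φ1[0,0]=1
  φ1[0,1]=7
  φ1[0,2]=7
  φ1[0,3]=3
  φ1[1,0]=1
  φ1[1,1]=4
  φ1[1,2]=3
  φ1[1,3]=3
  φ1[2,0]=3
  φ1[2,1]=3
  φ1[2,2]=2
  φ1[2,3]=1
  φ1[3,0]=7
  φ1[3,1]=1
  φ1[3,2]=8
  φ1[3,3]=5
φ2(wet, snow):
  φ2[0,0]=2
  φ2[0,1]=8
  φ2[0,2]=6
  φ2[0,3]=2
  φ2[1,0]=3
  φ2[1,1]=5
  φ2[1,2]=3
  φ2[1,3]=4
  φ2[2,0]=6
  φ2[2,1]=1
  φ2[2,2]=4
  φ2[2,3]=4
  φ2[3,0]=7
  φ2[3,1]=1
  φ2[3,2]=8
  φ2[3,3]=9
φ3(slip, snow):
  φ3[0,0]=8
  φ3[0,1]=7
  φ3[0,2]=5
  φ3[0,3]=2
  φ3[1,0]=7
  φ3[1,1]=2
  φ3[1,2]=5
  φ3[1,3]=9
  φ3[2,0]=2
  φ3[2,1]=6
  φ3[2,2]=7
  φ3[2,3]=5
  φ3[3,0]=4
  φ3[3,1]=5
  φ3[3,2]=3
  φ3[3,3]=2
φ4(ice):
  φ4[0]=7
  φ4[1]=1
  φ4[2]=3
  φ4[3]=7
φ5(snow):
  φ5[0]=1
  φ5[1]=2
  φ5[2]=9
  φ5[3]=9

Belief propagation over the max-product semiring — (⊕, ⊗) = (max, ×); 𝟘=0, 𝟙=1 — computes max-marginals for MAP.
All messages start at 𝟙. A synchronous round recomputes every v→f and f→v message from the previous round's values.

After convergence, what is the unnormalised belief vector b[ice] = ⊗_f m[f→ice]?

init: all messages = 𝟙 over 4 values
r1 m[φ0→ice] = [9, 9, 9, 7]
r1 m[φ0→fog] = [9, 7, 9, 9]
r1 m[φ1→ice] = [7, 4, 3, 8]
r1 m[φ1→wet] = [7, 7, 8, 5]
r1 m[φ2→wet] = [8, 5, 6, 9]
r1 m[φ2→snow] = [7, 8, 8, 9]
r1 m[φ3→slip] = [8, 9, 7, 5]
r1 m[φ3→snow] = [8, 7, 7, 9]
r1 m[φ4→ice] = [7, 1, 3, 7]
r1 m[φ5→snow] = [1, 2, 9, 9]
r1 m[ice→φ0] = [1, 1, 1, 1]
r1 m[ice→φ1] = [1, 1, 1, 1]
r1 m[ice→φ4] = [1, 1, 1, 1]
r1 m[slip→φ3] = [1, 1, 1, 1]
r1 m[wet→φ1] = [1, 1, 1, 1]
r1 m[wet→φ2] = [1, 1, 1, 1]
r1 m[fog→φ0] = [1, 1, 1, 1]
r1 m[snow→φ2] = [1, 1, 1, 1]
r1 m[snow→φ3] = [1, 1, 1, 1]
r1 m[snow→φ5] = [1, 1, 1, 1]
r2 m[φ0→ice] = [9, 9, 9, 7]
r2 m[φ0→fog] = [9, 7, 9, 9]
r2 m[φ1→ice] = [7, 4, 3, 8]
r2 m[φ1→wet] = [7, 7, 8, 5]
r2 m[φ2→wet] = [8, 5, 6, 9]
r2 m[φ2→snow] = [7, 8, 8, 9]
r2 m[φ3→slip] = [8, 9, 7, 5]
r2 m[φ3→snow] = [8, 7, 7, 9]
r2 m[φ4→ice] = [7, 1, 3, 7]
r2 m[φ5→snow] = [1, 2, 9, 9]
r2 m[ice→φ0] = [49, 4, 9, 56]
r2 m[ice→φ1] = [63, 9, 27, 49]
r2 m[ice→φ4] = [63, 36, 27, 56]
r2 m[slip→φ3] = [1, 1, 1, 1]
r2 m[wet→φ1] = [8, 5, 6, 9]
r2 m[wet→φ2] = [7, 7, 8, 5]
r2 m[fog→φ0] = [1, 1, 1, 1]
r2 m[snow→φ2] = [8, 14, 63, 81]
r2 m[snow→φ3] = [7, 16, 72, 81]
r2 m[snow→φ5] = [56, 56, 56, 81]
r3 m[φ0→ice] = [9, 9, 9, 7]
r3 m[φ0→fog] = [294, 343, 441, 392]
r3 m[φ1→ice] = [42, 27, 24, 56]
r3 m[φ1→wet] = [343, 441, 441, 245]
r3 m[φ2→wet] = [378, 324, 324, 729]
r3 m[φ2→snow] = [48, 56, 42, 45]
r3 m[φ3→slip] = [360, 729, 504, 216]
r3 m[φ3→snow] = [8, 7, 7, 9]
r3 m[φ4→ice] = [7, 1, 3, 7]
r3 m[φ5→snow] = [1, 2, 9, 9]
r3 m[ice→φ0] = [49, 4, 9, 56]
r3 m[ice→φ1] = [63, 9, 27, 49]
r3 m[ice→φ4] = [63, 36, 27, 56]
r3 m[slip→φ3] = [1, 1, 1, 1]
r3 m[wet→φ1] = [8, 5, 6, 9]
r3 m[wet→φ2] = [7, 7, 8, 5]
r3 m[fog→φ0] = [1, 1, 1, 1]
r3 m[snow→φ2] = [8, 14, 63, 81]
r3 m[snow→φ3] = [7, 16, 72, 81]
r3 m[snow→φ5] = [56, 56, 56, 81]
r4 m[φ0→ice] = [9, 9, 9, 7]
r4 m[φ0→fog] = [294, 343, 441, 392]
r4 m[φ1→ice] = [42, 27, 24, 56]
r4 m[φ1→wet] = [343, 441, 441, 245]
r4 m[φ2→wet] = [378, 324, 324, 729]
r4 m[φ2→snow] = [48, 56, 42, 45]
r4 m[φ3→slip] = [360, 729, 504, 216]
r4 m[φ3→snow] = [8, 7, 7, 9]
r4 m[φ4→ice] = [7, 1, 3, 7]
r4 m[φ5→snow] = [1, 2, 9, 9]
r4 m[ice→φ0] = [294, 27, 72, 392]
r4 m[ice→φ1] = [63, 9, 27, 49]
r4 m[ice→φ4] = [378, 243, 216, 392]
r4 m[slip→φ3] = [1, 1, 1, 1]
r4 m[wet→φ1] = [378, 324, 324, 729]
r4 m[wet→φ2] = [343, 441, 441, 245]
r4 m[fog→φ0] = [1, 1, 1, 1]
r4 m[snow→φ2] = [8, 14, 63, 81]
r4 m[snow→φ3] = [48, 112, 378, 405]
r4 m[snow→φ5] = [384, 392, 294, 405]
r5 m[φ0→ice] = [9, 9, 9, 7]
r5 m[φ0→fog] = [1764, 2058, 2646, 2744]
r5 m[φ1→ice] = [2268, 2187, 1134, 3645]
r5 m[φ1→wet] = [343, 441, 441, 245]
r5 m[φ2→wet] = [378, 324, 324, 729]
r5 m[φ2→snow] = [2646, 2744, 2058, 2205]
r5 m[φ3→slip] = [1890, 3645, 2646, 1134]
r5 m[φ3→snow] = [8, 7, 7, 9]
r5 m[φ4→ice] = [7, 1, 3, 7]
r5 m[φ5→snow] = [1, 2, 9, 9]
r5 m[ice→φ0] = [294, 27, 72, 392]
r5 m[ice→φ1] = [63, 9, 27, 49]
r5 m[ice→φ4] = [378, 243, 216, 392]
r5 m[slip→φ3] = [1, 1, 1, 1]
r5 m[wet→φ1] = [378, 324, 324, 729]
r5 m[wet→φ2] = [343, 441, 441, 245]
r5 m[fog→φ0] = [1, 1, 1, 1]
r5 m[snow→φ2] = [8, 14, 63, 81]
r5 m[snow→φ3] = [48, 112, 378, 405]
r5 m[snow→φ5] = [384, 392, 294, 405]
r6 m[φ0→ice] = [9, 9, 9, 7]
r6 m[φ0→fog] = [1764, 2058, 2646, 2744]
r6 m[φ1→ice] = [2268, 2187, 1134, 3645]
r6 m[φ1→wet] = [343, 441, 441, 245]
r6 m[φ2→wet] = [378, 324, 324, 729]
r6 m[φ2→snow] = [2646, 2744, 2058, 2205]
r6 m[φ3→slip] = [1890, 3645, 2646, 1134]
r6 m[φ3→snow] = [8, 7, 7, 9]
r6 m[φ4→ice] = [7, 1, 3, 7]
r6 m[φ5→snow] = [1, 2, 9, 9]
r6 m[ice→φ0] = [15876, 2187, 3402, 25515]
r6 m[ice→φ1] = [63, 9, 27, 49]
r6 m[ice→φ4] = [20412, 19683, 10206, 25515]
r6 m[slip→φ3] = [1, 1, 1, 1]
r6 m[wet→φ1] = [378, 324, 324, 729]
r6 m[wet→φ2] = [343, 441, 441, 245]
r6 m[fog→φ0] = [1, 1, 1, 1]
r6 m[snow→φ2] = [8, 14, 63, 81]
r6 m[snow→φ3] = [2646, 5488, 18522, 19845]
r6 m[snow→φ5] = [21168, 19208, 14406, 19845]
r7 m[φ0→ice] = [9, 9, 9, 7]
r7 m[φ0→fog] = [95256, 127575, 142884, 178605]
r7 m[φ1→ice] = [2268, 2187, 1134, 3645]
r7 m[φ1→wet] = [343, 441, 441, 245]
r7 m[φ2→wet] = [378, 324, 324, 729]
r7 m[φ2→snow] = [2646, 2744, 2058, 2205]
r7 m[φ3→slip] = [92610, 178605, 129654, 55566]
r7 m[φ3→snow] = [8, 7, 7, 9]
r7 m[φ4→ice] = [7, 1, 3, 7]
r7 m[φ5→snow] = [1, 2, 9, 9]
r7 m[ice→φ0] = [15876, 2187, 3402, 25515]
r7 m[ice→φ1] = [63, 9, 27, 49]
r7 m[ice→φ4] = [20412, 19683, 10206, 25515]
r7 m[slip→φ3] = [1, 1, 1, 1]
r7 m[wet→φ1] = [378, 324, 324, 729]
r7 m[wet→φ2] = [343, 441, 441, 245]
r7 m[fog→φ0] = [1, 1, 1, 1]
r7 m[snow→φ2] = [8, 14, 63, 81]
r7 m[snow→φ3] = [2646, 5488, 18522, 19845]
r7 m[snow→φ5] = [21168, 19208, 14406, 19845]
r8 m[φ0→ice] = [9, 9, 9, 7]
r8 m[φ0→fog] = [95256, 127575, 142884, 178605]
r8 m[φ1→ice] = [2268, 2187, 1134, 3645]
r8 m[φ1→wet] = [343, 441, 441, 245]
r8 m[φ2→wet] = [378, 324, 324, 729]
r8 m[φ2→snow] = [2646, 2744, 2058, 2205]
r8 m[φ3→slip] = [92610, 178605, 129654, 55566]
r8 m[φ3→snow] = [8, 7, 7, 9]
r8 m[φ4→ice] = [7, 1, 3, 7]
r8 m[φ5→snow] = [1, 2, 9, 9]
r8 m[ice→φ0] = [15876, 2187, 3402, 25515]
r8 m[ice→φ1] = [63, 9, 27, 49]
r8 m[ice→φ4] = [20412, 19683, 10206, 25515]
r8 m[slip→φ3] = [1, 1, 1, 1]
r8 m[wet→φ1] = [378, 324, 324, 729]
r8 m[wet→φ2] = [343, 441, 441, 245]
r8 m[fog→φ0] = [1, 1, 1, 1]
r8 m[snow→φ2] = [8, 14, 63, 81]
r8 m[snow→φ3] = [2646, 5488, 18522, 19845]
r8 m[snow→φ5] = [21168, 19208, 14406, 19845]
fixed point reached at round 8
b[ice] = ⊗ incoming = [142884, 19683, 30618, 178605]

b[ice] = [142884, 19683, 30618, 178605]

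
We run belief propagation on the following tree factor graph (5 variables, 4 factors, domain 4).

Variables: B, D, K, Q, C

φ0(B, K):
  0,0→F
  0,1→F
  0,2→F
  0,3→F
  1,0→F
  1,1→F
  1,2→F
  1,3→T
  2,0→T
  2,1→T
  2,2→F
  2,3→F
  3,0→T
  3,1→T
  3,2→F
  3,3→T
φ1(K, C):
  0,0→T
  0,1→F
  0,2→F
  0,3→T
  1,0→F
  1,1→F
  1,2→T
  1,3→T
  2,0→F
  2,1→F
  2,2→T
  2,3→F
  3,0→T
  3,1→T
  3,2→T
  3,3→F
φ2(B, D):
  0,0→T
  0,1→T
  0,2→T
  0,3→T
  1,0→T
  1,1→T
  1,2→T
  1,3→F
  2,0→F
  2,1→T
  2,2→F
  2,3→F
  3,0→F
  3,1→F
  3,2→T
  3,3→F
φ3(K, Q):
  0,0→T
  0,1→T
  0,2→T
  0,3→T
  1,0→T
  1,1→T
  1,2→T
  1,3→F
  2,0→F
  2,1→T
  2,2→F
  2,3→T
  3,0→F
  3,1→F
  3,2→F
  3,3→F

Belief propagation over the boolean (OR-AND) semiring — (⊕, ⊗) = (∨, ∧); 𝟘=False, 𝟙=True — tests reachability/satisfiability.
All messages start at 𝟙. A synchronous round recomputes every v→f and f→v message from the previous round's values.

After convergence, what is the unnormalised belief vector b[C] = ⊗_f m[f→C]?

b[C] = [T, F, T, T]

init: all messages = 𝟙 over 4 values
r1 m[φ0→B] = [F, T, T, T]
r1 m[φ0→K] = [T, T, F, T]
r1 m[φ1→K] = [T, T, T, T]
r1 m[φ1→C] = [T, T, T, T]
r1 m[φ2→B] = [T, T, T, T]
r1 m[φ2→D] = [T, T, T, T]
r1 m[φ3→K] = [T, T, T, F]
r1 m[φ3→Q] = [T, T, T, T]
r1 m[B→φ0] = [T, T, T, T]
r1 m[B→φ2] = [T, T, T, T]
r1 m[D→φ2] = [T, T, T, T]
r1 m[K→φ0] = [T, T, T, T]
r1 m[K→φ1] = [T, T, T, T]
r1 m[K→φ3] = [T, T, T, T]
r1 m[Q→φ3] = [T, T, T, T]
r1 m[C→φ1] = [T, T, T, T]
r2 m[φ0→B] = [F, T, T, T]
r2 m[φ0→K] = [T, T, F, T]
r2 m[φ1→K] = [T, T, T, T]
r2 m[φ1→C] = [T, T, T, T]
r2 m[φ2→B] = [T, T, T, T]
r2 m[φ2→D] = [T, T, T, T]
r2 m[φ3→K] = [T, T, T, F]
r2 m[φ3→Q] = [T, T, T, T]
r2 m[B→φ0] = [T, T, T, T]
r2 m[B→φ2] = [F, T, T, T]
r2 m[D→φ2] = [T, T, T, T]
r2 m[K→φ0] = [T, T, T, F]
r2 m[K→φ1] = [T, T, F, F]
r2 m[K→φ3] = [T, T, F, T]
r2 m[Q→φ3] = [T, T, T, T]
r2 m[C→φ1] = [T, T, T, T]
r3 m[φ0→B] = [F, F, T, T]
r3 m[φ0→K] = [T, T, F, T]
r3 m[φ1→K] = [T, T, T, T]
r3 m[φ1→C] = [T, F, T, T]
r3 m[φ2→B] = [T, T, T, T]
r3 m[φ2→D] = [T, T, T, F]
r3 m[φ3→K] = [T, T, T, F]
r3 m[φ3→Q] = [T, T, T, T]
r3 m[B→φ0] = [T, T, T, T]
r3 m[B→φ2] = [F, T, T, T]
r3 m[D→φ2] = [T, T, T, T]
r3 m[K→φ0] = [T, T, T, F]
r3 m[K→φ1] = [T, T, F, F]
r3 m[K→φ3] = [T, T, F, T]
r3 m[Q→φ3] = [T, T, T, T]
r3 m[C→φ1] = [T, T, T, T]
r4 m[φ0→B] = [F, F, T, T]
r4 m[φ0→K] = [T, T, F, T]
r4 m[φ1→K] = [T, T, T, T]
r4 m[φ1→C] = [T, F, T, T]
r4 m[φ2→B] = [T, T, T, T]
r4 m[φ2→D] = [T, T, T, F]
r4 m[φ3→K] = [T, T, T, F]
r4 m[φ3→Q] = [T, T, T, T]
r4 m[B→φ0] = [T, T, T, T]
r4 m[B→φ2] = [F, F, T, T]
r4 m[D→φ2] = [T, T, T, T]
r4 m[K→φ0] = [T, T, T, F]
r4 m[K→φ1] = [T, T, F, F]
r4 m[K→φ3] = [T, T, F, T]
r4 m[Q→φ3] = [T, T, T, T]
r4 m[C→φ1] = [T, T, T, T]
r5 m[φ0→B] = [F, F, T, T]
r5 m[φ0→K] = [T, T, F, T]
r5 m[φ1→K] = [T, T, T, T]
r5 m[φ1→C] = [T, F, T, T]
r5 m[φ2→B] = [T, T, T, T]
r5 m[φ2→D] = [F, T, T, F]
r5 m[φ3→K] = [T, T, T, F]
r5 m[φ3→Q] = [T, T, T, T]
r5 m[B→φ0] = [T, T, T, T]
r5 m[B→φ2] = [F, F, T, T]
r5 m[D→φ2] = [T, T, T, T]
r5 m[K→φ0] = [T, T, T, F]
r5 m[K→φ1] = [T, T, F, F]
r5 m[K→φ3] = [T, T, F, T]
r5 m[Q→φ3] = [T, T, T, T]
r5 m[C→φ1] = [T, T, T, T]
r6 m[φ0→B] = [F, F, T, T]
r6 m[φ0→K] = [T, T, F, T]
r6 m[φ1→K] = [T, T, T, T]
r6 m[φ1→C] = [T, F, T, T]
r6 m[φ2→B] = [T, T, T, T]
r6 m[φ2→D] = [F, T, T, F]
r6 m[φ3→K] = [T, T, T, F]
r6 m[φ3→Q] = [T, T, T, T]
r6 m[B→φ0] = [T, T, T, T]
r6 m[B→φ2] = [F, F, T, T]
r6 m[D→φ2] = [T, T, T, T]
r6 m[K→φ0] = [T, T, T, F]
r6 m[K→φ1] = [T, T, F, F]
r6 m[K→φ3] = [T, T, F, T]
r6 m[Q→φ3] = [T, T, T, T]
r6 m[C→φ1] = [T, T, T, T]
fixed point reached at round 6
b[C] = ⊗ incoming = [T, F, T, T]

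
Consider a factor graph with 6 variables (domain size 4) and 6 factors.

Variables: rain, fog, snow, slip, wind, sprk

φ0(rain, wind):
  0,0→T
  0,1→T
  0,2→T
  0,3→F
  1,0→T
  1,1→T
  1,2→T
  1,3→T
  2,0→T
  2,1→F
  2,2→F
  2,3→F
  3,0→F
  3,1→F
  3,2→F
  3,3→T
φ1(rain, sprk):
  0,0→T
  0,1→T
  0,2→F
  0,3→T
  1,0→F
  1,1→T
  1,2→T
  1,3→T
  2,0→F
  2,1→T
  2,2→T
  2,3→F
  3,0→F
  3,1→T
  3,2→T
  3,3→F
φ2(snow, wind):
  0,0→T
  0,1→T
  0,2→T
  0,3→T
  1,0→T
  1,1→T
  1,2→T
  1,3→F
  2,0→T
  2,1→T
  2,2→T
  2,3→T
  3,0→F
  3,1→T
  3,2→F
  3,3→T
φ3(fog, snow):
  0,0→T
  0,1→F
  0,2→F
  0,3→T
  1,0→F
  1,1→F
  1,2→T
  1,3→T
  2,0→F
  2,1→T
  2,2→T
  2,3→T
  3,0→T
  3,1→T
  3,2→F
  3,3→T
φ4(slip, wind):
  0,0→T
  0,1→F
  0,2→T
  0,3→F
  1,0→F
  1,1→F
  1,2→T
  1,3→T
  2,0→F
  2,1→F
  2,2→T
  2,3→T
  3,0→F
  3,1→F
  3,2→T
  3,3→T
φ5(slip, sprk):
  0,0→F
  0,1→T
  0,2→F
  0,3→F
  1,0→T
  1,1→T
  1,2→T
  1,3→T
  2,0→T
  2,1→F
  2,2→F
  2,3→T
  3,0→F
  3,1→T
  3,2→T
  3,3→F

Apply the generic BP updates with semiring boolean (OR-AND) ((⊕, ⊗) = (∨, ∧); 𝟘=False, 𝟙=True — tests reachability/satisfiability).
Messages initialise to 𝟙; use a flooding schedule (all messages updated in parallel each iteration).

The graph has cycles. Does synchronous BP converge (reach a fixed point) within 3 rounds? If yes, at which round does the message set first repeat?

init: all messages = 𝟙 over 4 values
r1 m[φ0→rain] = [T, T, T, T]
r1 m[φ0→wind] = [T, T, T, T]
r1 m[φ1→rain] = [T, T, T, T]
r1 m[φ1→sprk] = [T, T, T, T]
r1 m[φ2→snow] = [T, T, T, T]
r1 m[φ2→wind] = [T, T, T, T]
r1 m[φ3→fog] = [T, T, T, T]
r1 m[φ3→snow] = [T, T, T, T]
r1 m[φ4→slip] = [T, T, T, T]
r1 m[φ4→wind] = [T, F, T, T]
r1 m[φ5→slip] = [T, T, T, T]
r1 m[φ5→sprk] = [T, T, T, T]
r1 m[rain→φ0] = [T, T, T, T]
r1 m[rain→φ1] = [T, T, T, T]
r1 m[fog→φ3] = [T, T, T, T]
r1 m[snow→φ2] = [T, T, T, T]
r1 m[snow→φ3] = [T, T, T, T]
r1 m[slip→φ4] = [T, T, T, T]
r1 m[slip→φ5] = [T, T, T, T]
r1 m[wind→φ0] = [T, T, T, T]
r1 m[wind→φ2] = [T, T, T, T]
r1 m[wind→φ4] = [T, T, T, T]
r1 m[sprk→φ1] = [T, T, T, T]
r1 m[sprk→φ5] = [T, T, T, T]
r2 m[φ0→rain] = [T, T, T, T]
r2 m[φ0→wind] = [T, T, T, T]
r2 m[φ1→rain] = [T, T, T, T]
r2 m[φ1→sprk] = [T, T, T, T]
r2 m[φ2→snow] = [T, T, T, T]
r2 m[φ2→wind] = [T, T, T, T]
r2 m[φ3→fog] = [T, T, T, T]
r2 m[φ3→snow] = [T, T, T, T]
r2 m[φ4→slip] = [T, T, T, T]
r2 m[φ4→wind] = [T, F, T, T]
r2 m[φ5→slip] = [T, T, T, T]
r2 m[φ5→sprk] = [T, T, T, T]
r2 m[rain→φ0] = [T, T, T, T]
r2 m[rain→φ1] = [T, T, T, T]
r2 m[fog→φ3] = [T, T, T, T]
r2 m[snow→φ2] = [T, T, T, T]
r2 m[snow→φ3] = [T, T, T, T]
r2 m[slip→φ4] = [T, T, T, T]
r2 m[slip→φ5] = [T, T, T, T]
r2 m[wind→φ0] = [T, F, T, T]
r2 m[wind→φ2] = [T, F, T, T]
r2 m[wind→φ4] = [T, T, T, T]
r2 m[sprk→φ1] = [T, T, T, T]
r2 m[sprk→φ5] = [T, T, T, T]
r3 m[φ0→rain] = [T, T, T, T]
r3 m[φ0→wind] = [T, T, T, T]
r3 m[φ1→rain] = [T, T, T, T]
r3 m[φ1→sprk] = [T, T, T, T]
r3 m[φ2→snow] = [T, T, T, T]
r3 m[φ2→wind] = [T, T, T, T]
r3 m[φ3→fog] = [T, T, T, T]
r3 m[φ3→snow] = [T, T, T, T]
r3 m[φ4→slip] = [T, T, T, T]
r3 m[φ4→wind] = [T, F, T, T]
r3 m[φ5→slip] = [T, T, T, T]
r3 m[φ5→sprk] = [T, T, T, T]
r3 m[rain→φ0] = [T, T, T, T]
r3 m[rain→φ1] = [T, T, T, T]
r3 m[fog→φ3] = [T, T, T, T]
r3 m[snow→φ2] = [T, T, T, T]
r3 m[snow→φ3] = [T, T, T, T]
r3 m[slip→φ4] = [T, T, T, T]
r3 m[slip→φ5] = [T, T, T, T]
r3 m[wind→φ0] = [T, F, T, T]
r3 m[wind→φ2] = [T, F, T, T]
r3 m[wind→φ4] = [T, T, T, T]
r3 m[sprk→φ1] = [T, T, T, T]
r3 m[sprk→φ5] = [T, T, T, T]
fixed point reached at round 3
messages reach a fixed point at round 3

CONVERGED at round 3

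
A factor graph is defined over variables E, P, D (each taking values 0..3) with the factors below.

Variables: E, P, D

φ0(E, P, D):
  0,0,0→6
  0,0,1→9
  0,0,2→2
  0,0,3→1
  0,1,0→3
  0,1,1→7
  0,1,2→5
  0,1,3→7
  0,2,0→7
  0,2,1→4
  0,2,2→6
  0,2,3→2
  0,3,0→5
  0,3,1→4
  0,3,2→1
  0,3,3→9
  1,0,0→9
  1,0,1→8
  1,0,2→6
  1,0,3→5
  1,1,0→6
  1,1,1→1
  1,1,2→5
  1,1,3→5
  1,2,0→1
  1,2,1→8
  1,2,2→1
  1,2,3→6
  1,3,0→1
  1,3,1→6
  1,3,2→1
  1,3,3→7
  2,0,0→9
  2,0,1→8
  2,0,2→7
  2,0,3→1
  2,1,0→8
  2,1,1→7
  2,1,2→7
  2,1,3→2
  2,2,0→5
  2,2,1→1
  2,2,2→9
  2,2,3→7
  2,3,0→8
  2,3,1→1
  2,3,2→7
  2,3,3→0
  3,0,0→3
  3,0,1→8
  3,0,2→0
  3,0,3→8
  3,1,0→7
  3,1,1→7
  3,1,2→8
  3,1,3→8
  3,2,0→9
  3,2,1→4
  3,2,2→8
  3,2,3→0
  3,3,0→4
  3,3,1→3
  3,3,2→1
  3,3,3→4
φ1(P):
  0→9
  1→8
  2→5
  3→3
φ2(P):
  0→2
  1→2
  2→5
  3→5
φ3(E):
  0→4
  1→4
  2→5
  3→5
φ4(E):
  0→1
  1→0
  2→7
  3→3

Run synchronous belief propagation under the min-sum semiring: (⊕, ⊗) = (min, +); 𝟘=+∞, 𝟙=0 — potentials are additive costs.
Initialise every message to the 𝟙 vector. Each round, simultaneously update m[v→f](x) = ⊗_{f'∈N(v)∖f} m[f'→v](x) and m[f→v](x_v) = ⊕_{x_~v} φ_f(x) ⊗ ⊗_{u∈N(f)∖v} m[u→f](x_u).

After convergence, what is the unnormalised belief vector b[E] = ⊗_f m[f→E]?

b[E] = [14, 13, 20, 17]

init: all messages = 𝟙 over 4 values
r1 m[φ0→E] = [1, 1, 0, 0]
r1 m[φ0→P] = [0, 1, 0, 0]
r1 m[φ0→D] = [1, 1, 0, 0]
r1 m[φ1→P] = [9, 8, 5, 3]
r1 m[φ2→P] = [2, 2, 5, 5]
r1 m[φ3→E] = [4, 4, 5, 5]
r1 m[φ4→E] = [1, 0, 7, 3]
r1 m[E→φ0] = [0, 0, 0, 0]
r1 m[E→φ3] = [0, 0, 0, 0]
r1 m[E→φ4] = [0, 0, 0, 0]
r1 m[P→φ0] = [0, 0, 0, 0]
r1 m[P→φ1] = [0, 0, 0, 0]
r1 m[P→φ2] = [0, 0, 0, 0]
r1 m[D→φ0] = [0, 0, 0, 0]
r2 m[φ0→E] = [1, 1, 0, 0]
r2 m[φ0→P] = [0, 1, 0, 0]
r2 m[φ0→D] = [1, 1, 0, 0]
r2 m[φ1→P] = [9, 8, 5, 3]
r2 m[φ2→P] = [2, 2, 5, 5]
r2 m[φ3→E] = [4, 4, 5, 5]
r2 m[φ4→E] = [1, 0, 7, 3]
r2 m[E→φ0] = [5, 4, 12, 8]
r2 m[E→φ3] = [2, 1, 7, 3]
r2 m[E→φ4] = [5, 5, 5, 5]
r2 m[P→φ0] = [11, 10, 10, 8]
r2 m[P→φ1] = [2, 3, 5, 5]
r2 m[P→φ2] = [9, 9, 5, 3]
r2 m[D→φ0] = [0, 0, 0, 0]
r3 m[φ0→E] = [9, 9, 8, 9]
r3 m[φ0→P] = [6, 5, 5, 5]
r3 m[φ0→D] = [13, 15, 13, 17]
r3 m[φ1→P] = [9, 8, 5, 3]
r3 m[φ2→P] = [2, 2, 5, 5]
r3 m[φ3→E] = [4, 4, 5, 5]
r3 m[φ4→E] = [1, 0, 7, 3]
r3 m[E→φ0] = [5, 4, 12, 8]
r3 m[E→φ3] = [2, 1, 7, 3]
r3 m[E→φ4] = [5, 5, 5, 5]
r3 m[P→φ0] = [11, 10, 10, 8]
r3 m[P→φ1] = [2, 3, 5, 5]
r3 m[P→φ2] = [9, 9, 5, 3]
r3 m[D→φ0] = [0, 0, 0, 0]
r4 m[φ0→E] = [9, 9, 8, 9]
r4 m[φ0→P] = [6, 5, 5, 5]
r4 m[φ0→D] = [13, 15, 13, 17]
r4 m[φ1→P] = [9, 8, 5, 3]
r4 m[φ2→P] = [2, 2, 5, 5]
r4 m[φ3→E] = [4, 4, 5, 5]
r4 m[φ4→E] = [1, 0, 7, 3]
r4 m[E→φ0] = [5, 4, 12, 8]
r4 m[E→φ3] = [10, 9, 15, 12]
r4 m[E→φ4] = [13, 13, 13, 14]
r4 m[P→φ0] = [11, 10, 10, 8]
r4 m[P→φ1] = [8, 7, 10, 10]
r4 m[P→φ2] = [15, 13, 10, 8]
r4 m[D→φ0] = [0, 0, 0, 0]
r5 m[φ0→E] = [9, 9, 8, 9]
r5 m[φ0→P] = [6, 5, 5, 5]
r5 m[φ0→D] = [13, 15, 13, 17]
r5 m[φ1→P] = [9, 8, 5, 3]
r5 m[φ2→P] = [2, 2, 5, 5]
r5 m[φ3→E] = [4, 4, 5, 5]
r5 m[φ4→E] = [1, 0, 7, 3]
r5 m[E→φ0] = [5, 4, 12, 8]
r5 m[E→φ3] = [10, 9, 15, 12]
r5 m[E→φ4] = [13, 13, 13, 14]
r5 m[P→φ0] = [11, 10, 10, 8]
r5 m[P→φ1] = [8, 7, 10, 10]
r5 m[P→φ2] = [15, 13, 10, 8]
r5 m[D→φ0] = [0, 0, 0, 0]
fixed point reached at round 5
b[E] = ⊗ incoming = [14, 13, 20, 17]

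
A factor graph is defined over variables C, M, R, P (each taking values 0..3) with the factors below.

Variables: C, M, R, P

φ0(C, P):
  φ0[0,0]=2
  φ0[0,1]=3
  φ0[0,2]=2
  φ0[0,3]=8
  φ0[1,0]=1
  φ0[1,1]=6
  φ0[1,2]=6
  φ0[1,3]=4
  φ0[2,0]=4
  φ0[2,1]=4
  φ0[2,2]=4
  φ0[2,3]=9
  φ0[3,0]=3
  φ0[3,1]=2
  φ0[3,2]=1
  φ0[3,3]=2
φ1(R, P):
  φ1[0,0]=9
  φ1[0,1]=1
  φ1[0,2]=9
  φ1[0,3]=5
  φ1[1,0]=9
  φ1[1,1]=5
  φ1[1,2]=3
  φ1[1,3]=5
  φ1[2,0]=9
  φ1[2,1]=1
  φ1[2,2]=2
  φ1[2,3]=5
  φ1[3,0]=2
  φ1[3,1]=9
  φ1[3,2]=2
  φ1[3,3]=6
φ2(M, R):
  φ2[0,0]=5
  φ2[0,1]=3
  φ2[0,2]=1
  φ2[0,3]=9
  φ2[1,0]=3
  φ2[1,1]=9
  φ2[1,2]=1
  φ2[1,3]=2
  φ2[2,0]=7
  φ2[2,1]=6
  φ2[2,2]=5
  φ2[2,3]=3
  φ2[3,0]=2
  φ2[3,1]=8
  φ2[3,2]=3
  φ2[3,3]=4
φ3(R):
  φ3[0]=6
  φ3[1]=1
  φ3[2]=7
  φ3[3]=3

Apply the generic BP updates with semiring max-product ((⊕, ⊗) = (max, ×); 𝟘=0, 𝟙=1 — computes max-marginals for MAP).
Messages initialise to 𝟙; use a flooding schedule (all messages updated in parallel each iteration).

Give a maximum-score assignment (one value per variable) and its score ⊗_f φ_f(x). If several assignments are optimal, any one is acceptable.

assignment: (C=1, M=2, R=0, P=2); score = 2268

init: all messages = 𝟙 over 4 values
r1 m[φ0→C] = [8, 6, 9, 3]
r1 m[φ0→P] = [4, 6, 6, 9]
r1 m[φ1→R] = [9, 9, 9, 9]
r1 m[φ1→P] = [9, 9, 9, 6]
r1 m[φ2→M] = [9, 9, 7, 8]
r1 m[φ2→R] = [7, 9, 5, 9]
r1 m[φ3→R] = [6, 1, 7, 3]
r1 m[C→φ0] = [1, 1, 1, 1]
r1 m[M→φ2] = [1, 1, 1, 1]
r1 m[R→φ1] = [1, 1, 1, 1]
r1 m[R→φ2] = [1, 1, 1, 1]
r1 m[R→φ3] = [1, 1, 1, 1]
r1 m[P→φ0] = [1, 1, 1, 1]
r1 m[P→φ1] = [1, 1, 1, 1]
r2 m[φ0→C] = [8, 6, 9, 3]
r2 m[φ0→P] = [4, 6, 6, 9]
r2 m[φ1→R] = [9, 9, 9, 9]
r2 m[φ1→P] = [9, 9, 9, 6]
r2 m[φ2→M] = [9, 9, 7, 8]
r2 m[φ2→R] = [7, 9, 5, 9]
r2 m[φ3→R] = [6, 1, 7, 3]
r2 m[C→φ0] = [1, 1, 1, 1]
r2 m[M→φ2] = [1, 1, 1, 1]
r2 m[R→φ1] = [42, 9, 35, 27]
r2 m[R→φ2] = [54, 9, 63, 27]
r2 m[R→φ3] = [63, 81, 45, 81]
r2 m[P→φ0] = [9, 9, 9, 6]
r2 m[P→φ1] = [4, 6, 6, 9]
r3 m[φ0→C] = [48, 54, 54, 27]
r3 m[φ0→P] = [4, 6, 6, 9]
r3 m[φ1→R] = [54, 45, 45, 54]
r3 m[φ1→P] = [378, 243, 378, 210]
r3 m[φ2→M] = [270, 162, 378, 189]
r3 m[φ2→R] = [7, 9, 5, 9]
r3 m[φ3→R] = [6, 1, 7, 3]
r3 m[C→φ0] = [1, 1, 1, 1]
r3 m[M→φ2] = [1, 1, 1, 1]
r3 m[R→φ1] = [42, 9, 35, 27]
r3 m[R→φ2] = [54, 9, 63, 27]
r3 m[R→φ3] = [63, 81, 45, 81]
r3 m[P→φ0] = [9, 9, 9, 6]
r3 m[P→φ1] = [4, 6, 6, 9]
r4 m[φ0→C] = [48, 54, 54, 27]
r4 m[φ0→P] = [4, 6, 6, 9]
r4 m[φ1→R] = [54, 45, 45, 54]
r4 m[φ1→P] = [378, 243, 378, 210]
r4 m[φ2→M] = [270, 162, 378, 189]
r4 m[φ2→R] = [7, 9, 5, 9]
r4 m[φ3→R] = [6, 1, 7, 3]
r4 m[C→φ0] = [1, 1, 1, 1]
r4 m[M→φ2] = [1, 1, 1, 1]
r4 m[R→φ1] = [42, 9, 35, 27]
r4 m[R→φ2] = [324, 45, 315, 162]
r4 m[R→φ3] = [378, 405, 225, 486]
r4 m[P→φ0] = [378, 243, 378, 210]
r4 m[P→φ1] = [4, 6, 6, 9]
r5 m[φ0→C] = [1680, 2268, 1890, 1134]
r5 m[φ0→P] = [4, 6, 6, 9]
r5 m[φ1→R] = [54, 45, 45, 54]
r5 m[φ1→P] = [378, 243, 378, 210]
r5 m[φ2→M] = [1620, 972, 2268, 945]
r5 m[φ2→R] = [7, 9, 5, 9]
r5 m[φ3→R] = [6, 1, 7, 3]
r5 m[C→φ0] = [1, 1, 1, 1]
r5 m[M→φ2] = [1, 1, 1, 1]
r5 m[R→φ1] = [42, 9, 35, 27]
r5 m[R→φ2] = [324, 45, 315, 162]
r5 m[R→φ3] = [378, 405, 225, 486]
r5 m[P→φ0] = [378, 243, 378, 210]
r5 m[P→φ1] = [4, 6, 6, 9]
r6 m[φ0→C] = [1680, 2268, 1890, 1134]
r6 m[φ0→P] = [4, 6, 6, 9]
r6 m[φ1→R] = [54, 45, 45, 54]
r6 m[φ1→P] = [378, 243, 378, 210]
r6 m[φ2→M] = [1620, 972, 2268, 945]
r6 m[φ2→R] = [7, 9, 5, 9]
r6 m[φ3→R] = [6, 1, 7, 3]
r6 m[C→φ0] = [1, 1, 1, 1]
r6 m[M→φ2] = [1, 1, 1, 1]
r6 m[R→φ1] = [42, 9, 35, 27]
r6 m[R→φ2] = [324, 45, 315, 162]
r6 m[R→φ3] = [378, 405, 225, 486]
r6 m[P→φ0] = [378, 243, 378, 210]
r6 m[P→φ1] = [4, 6, 6, 9]
fixed point reached at round 6
traceback from C: (C=1, M=2, R=0, P=2), score=2268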